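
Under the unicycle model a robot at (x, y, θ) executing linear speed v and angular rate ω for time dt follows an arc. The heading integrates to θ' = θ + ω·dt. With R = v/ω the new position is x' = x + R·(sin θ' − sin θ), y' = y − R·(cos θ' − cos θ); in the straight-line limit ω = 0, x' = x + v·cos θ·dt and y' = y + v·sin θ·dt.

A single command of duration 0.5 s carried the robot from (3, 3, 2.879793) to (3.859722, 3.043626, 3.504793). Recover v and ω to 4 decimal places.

v = -1.7500, ω = 1.2500

Δθ = 3.504793 − 2.879793 = 0.625000
ω = Δθ/dt = 0.625000/0.5 = 1.2500
R = Δx/(sin θ' − sin θ) = -1.4000
v = R·ω = -1.4000·1.2500 = -1.7500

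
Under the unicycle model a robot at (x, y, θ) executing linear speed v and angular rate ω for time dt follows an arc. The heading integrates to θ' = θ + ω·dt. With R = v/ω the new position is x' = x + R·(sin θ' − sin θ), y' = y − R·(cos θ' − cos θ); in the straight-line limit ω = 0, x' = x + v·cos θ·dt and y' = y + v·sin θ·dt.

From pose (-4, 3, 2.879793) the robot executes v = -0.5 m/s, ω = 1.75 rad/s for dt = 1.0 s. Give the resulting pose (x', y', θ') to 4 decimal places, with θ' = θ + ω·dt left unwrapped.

θ' = 2.8798 + 1.75·1.0 = 4.6298
R = v/ω = -0.5/1.75 = -0.2857
x' = -4 + -0.2857·(sin 4.6298 − sin 2.8798) = -3.6413
y' = 3 − -0.2857·(cos 4.6298 − cos 2.8798) = 3.2524

(-3.6413, 3.2524, 4.6298)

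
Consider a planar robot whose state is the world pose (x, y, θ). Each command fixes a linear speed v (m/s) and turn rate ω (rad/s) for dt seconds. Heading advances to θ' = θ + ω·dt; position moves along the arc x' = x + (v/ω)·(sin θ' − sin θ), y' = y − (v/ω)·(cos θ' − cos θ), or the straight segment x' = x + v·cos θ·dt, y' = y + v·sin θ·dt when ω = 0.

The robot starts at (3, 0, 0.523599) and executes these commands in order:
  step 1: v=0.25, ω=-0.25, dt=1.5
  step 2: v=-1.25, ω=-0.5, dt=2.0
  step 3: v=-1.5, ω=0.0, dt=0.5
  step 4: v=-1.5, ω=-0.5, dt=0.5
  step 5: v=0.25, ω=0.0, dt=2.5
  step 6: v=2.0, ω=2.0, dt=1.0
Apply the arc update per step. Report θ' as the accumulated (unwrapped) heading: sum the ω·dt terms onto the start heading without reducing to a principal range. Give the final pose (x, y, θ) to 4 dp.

step 1: θ'=0.1486 (R=-1.0000) → pose (3.3519, 0.1230, 0.1486)
step 2: θ'=-0.8514 (R=2.5000) → pose (1.1013, 0.9481, -0.8514)
step 3: θ'=-0.8514 (straight) → pose (0.6071, 1.5122, -0.8514)
step 4: θ'=-1.1014 (R=3.0000) → pose (0.1882, 2.1320, -1.1014)
step 5: θ'=-1.1014 (straight) → pose (0.4709, 1.5746, -1.1014)
step 6: θ'=0.8986 (R=1.0000) → pose (2.1452, 1.4042, 0.8986)

(2.1452, 1.4042, 0.8986)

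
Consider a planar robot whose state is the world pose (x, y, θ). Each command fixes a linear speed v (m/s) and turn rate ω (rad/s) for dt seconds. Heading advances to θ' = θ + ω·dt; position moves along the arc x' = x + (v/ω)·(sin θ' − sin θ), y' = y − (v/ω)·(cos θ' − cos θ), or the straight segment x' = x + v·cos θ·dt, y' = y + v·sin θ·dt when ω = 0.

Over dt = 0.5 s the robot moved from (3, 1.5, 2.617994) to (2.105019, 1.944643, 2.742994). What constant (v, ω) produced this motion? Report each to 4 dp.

Δθ = 2.742994 − 2.617994 = 0.125000
ω = Δθ/dt = 0.125000/0.5 = 0.2500
R = Δx/(sin θ' − sin θ) = 8.0000
v = R·ω = 8.0000·0.2500 = 2.0000

v = 2.0000, ω = 0.2500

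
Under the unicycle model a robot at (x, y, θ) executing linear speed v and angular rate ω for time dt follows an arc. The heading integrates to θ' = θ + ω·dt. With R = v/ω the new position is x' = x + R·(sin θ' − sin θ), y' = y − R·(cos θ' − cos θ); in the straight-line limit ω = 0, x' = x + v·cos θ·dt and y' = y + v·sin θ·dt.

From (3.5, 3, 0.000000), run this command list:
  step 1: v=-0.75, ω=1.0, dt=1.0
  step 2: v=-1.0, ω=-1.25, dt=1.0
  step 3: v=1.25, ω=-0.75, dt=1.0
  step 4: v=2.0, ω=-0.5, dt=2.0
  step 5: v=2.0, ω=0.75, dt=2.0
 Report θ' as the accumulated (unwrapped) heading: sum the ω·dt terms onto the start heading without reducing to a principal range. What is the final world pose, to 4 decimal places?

(4.4055, -5.6778, -0.5000)

step 1: θ'=1.0000 (R=-0.7500) → pose (2.8689, 2.6552, 1.0000)
step 2: θ'=-0.2500 (R=0.8000) → pose (1.9978, 2.3123, -0.2500)
step 3: θ'=-1.0000 (R=-1.6667) → pose (2.9879, 1.5980, -1.0000)
step 4: θ'=-2.0000 (R=-4.0000) → pose (3.2592, -2.2278, -2.0000)
step 5: θ'=-0.5000 (R=2.6667) → pose (4.4055, -5.6778, -0.5000)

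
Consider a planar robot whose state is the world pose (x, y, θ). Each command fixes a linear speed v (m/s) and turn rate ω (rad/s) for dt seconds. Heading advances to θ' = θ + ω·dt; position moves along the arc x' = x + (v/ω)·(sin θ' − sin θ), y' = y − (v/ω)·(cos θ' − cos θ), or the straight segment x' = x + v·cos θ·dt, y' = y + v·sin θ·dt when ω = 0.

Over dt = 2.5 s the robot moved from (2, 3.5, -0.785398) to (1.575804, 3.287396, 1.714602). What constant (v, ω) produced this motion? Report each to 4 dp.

v = -0.2500, ω = 1.0000

Δθ = 1.714602 − -0.785398 = 2.500000
ω = Δθ/dt = 2.500000/2.5 = 1.0000
R = Δx/(sin θ' − sin θ) = -0.2500
v = R·ω = -0.2500·1.0000 = -0.2500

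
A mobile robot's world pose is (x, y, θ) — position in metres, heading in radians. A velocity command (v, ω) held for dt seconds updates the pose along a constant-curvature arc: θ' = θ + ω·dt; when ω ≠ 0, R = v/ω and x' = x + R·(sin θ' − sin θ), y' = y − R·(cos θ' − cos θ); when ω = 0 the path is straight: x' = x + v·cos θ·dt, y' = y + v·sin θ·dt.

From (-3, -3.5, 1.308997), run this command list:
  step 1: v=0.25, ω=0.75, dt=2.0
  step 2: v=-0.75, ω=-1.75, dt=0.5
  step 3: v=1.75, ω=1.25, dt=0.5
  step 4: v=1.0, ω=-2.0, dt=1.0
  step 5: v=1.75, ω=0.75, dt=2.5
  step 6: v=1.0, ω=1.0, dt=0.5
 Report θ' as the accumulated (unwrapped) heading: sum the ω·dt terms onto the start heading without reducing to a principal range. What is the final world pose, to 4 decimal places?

step 1: θ'=2.8090 (R=0.3333) → pose (-3.2131, -3.0987, 2.8090)
step 2: θ'=1.9340 (R=0.4286) → pose (-2.9525, -3.3515, 1.9340)
step 3: θ'=2.5590 (R=1.4000) → pose (-3.4909, -2.6798, 2.5590)
step 4: θ'=0.5590 (R=-0.5000) → pose (-3.4809, -1.8384, 0.5590)
step 5: θ'=2.4340 (R=2.3333) → pose (-3.2017, 1.9129, 2.4340)
step 6: θ'=2.9340 (R=1.0000) → pose (-3.6456, 2.1315, 2.9340)

(-3.6456, 2.1315, 2.9340)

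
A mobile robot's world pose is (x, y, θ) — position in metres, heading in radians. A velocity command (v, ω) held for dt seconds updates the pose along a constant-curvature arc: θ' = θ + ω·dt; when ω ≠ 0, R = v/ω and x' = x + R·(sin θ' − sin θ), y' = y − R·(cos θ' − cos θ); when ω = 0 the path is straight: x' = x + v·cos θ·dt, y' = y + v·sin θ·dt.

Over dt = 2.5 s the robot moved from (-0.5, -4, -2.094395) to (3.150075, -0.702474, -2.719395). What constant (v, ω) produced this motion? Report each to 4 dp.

v = -2.0000, ω = -0.2500

Δθ = -2.719395 − -2.094395 = -0.625000
ω = Δθ/dt = -0.625000/2.5 = -0.2500
R = Δx/(sin θ' − sin θ) = 8.0000
v = R·ω = 8.0000·-0.2500 = -2.0000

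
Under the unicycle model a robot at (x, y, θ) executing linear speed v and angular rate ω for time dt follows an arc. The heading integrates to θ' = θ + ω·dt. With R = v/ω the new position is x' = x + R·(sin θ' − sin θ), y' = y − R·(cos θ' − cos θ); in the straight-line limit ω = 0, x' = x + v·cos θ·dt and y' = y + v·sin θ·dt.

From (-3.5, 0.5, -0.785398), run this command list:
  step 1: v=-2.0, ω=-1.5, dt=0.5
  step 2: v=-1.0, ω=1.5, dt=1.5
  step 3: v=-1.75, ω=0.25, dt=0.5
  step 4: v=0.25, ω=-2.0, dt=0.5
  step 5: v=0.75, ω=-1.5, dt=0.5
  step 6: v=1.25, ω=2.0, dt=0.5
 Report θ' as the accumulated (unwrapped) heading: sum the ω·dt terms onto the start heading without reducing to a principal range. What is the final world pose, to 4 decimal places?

step 1: θ'=-1.5354 (R=1.3333) → pose (-3.8897, 1.3956, -1.5354)
step 2: θ'=0.7146 (R=-0.6667) → pose (-4.9928, 1.8756, 0.7146)
step 3: θ'=0.8396 (R=-7.0000) → pose (-5.6162, 1.2624, 0.8396)
step 4: θ'=-0.1604 (R=-0.1250) → pose (-5.5032, 1.3024, -0.1604)
step 5: θ'=-0.9104 (R=-0.5000) → pose (-5.1882, 1.1155, -0.9104)
step 6: θ'=0.0896 (R=0.6250) → pose (-4.6387, 0.8764, 0.0896)

(-4.6387, 0.8764, 0.0896)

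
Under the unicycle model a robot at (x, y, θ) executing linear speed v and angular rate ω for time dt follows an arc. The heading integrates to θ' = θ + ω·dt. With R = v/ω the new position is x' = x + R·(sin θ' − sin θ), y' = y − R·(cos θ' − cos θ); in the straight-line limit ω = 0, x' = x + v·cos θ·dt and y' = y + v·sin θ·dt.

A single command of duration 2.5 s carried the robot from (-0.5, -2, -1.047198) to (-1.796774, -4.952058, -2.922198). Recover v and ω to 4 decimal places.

Δθ = -2.922198 − -1.047198 = -1.875000
ω = Δθ/dt = -1.875000/2.5 = -0.7500
R = −Δy/(cos θ' − cos θ) = -2.0000
v = R·ω = -2.0000·-0.7500 = 1.5000

v = 1.5000, ω = -0.7500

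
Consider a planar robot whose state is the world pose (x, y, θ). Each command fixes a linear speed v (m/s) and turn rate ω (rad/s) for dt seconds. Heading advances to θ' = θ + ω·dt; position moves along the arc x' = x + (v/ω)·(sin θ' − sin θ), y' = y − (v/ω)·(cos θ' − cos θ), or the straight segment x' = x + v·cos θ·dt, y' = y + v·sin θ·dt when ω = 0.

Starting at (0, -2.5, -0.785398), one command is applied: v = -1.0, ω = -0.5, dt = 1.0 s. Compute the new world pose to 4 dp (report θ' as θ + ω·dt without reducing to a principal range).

θ' = -0.7854 + -0.5·1.0 = -1.2854
R = v/ω = -1.0/-0.5 = 2.0000
x' = 0 + 2.0000·(sin -1.2854 − sin -0.7854) = -0.5049
y' = -2.5 − 2.0000·(cos -1.2854 − cos -0.7854) = -1.6489

(-0.5049, -1.6489, -1.2854)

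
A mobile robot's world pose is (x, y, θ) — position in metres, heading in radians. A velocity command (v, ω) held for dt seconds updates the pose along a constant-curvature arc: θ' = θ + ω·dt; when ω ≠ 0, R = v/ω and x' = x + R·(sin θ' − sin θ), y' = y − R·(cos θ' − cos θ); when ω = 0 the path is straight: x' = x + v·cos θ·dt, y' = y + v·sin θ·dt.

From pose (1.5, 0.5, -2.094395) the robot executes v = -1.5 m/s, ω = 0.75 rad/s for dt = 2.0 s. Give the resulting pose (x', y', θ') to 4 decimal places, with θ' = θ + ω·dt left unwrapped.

(0.8880, 3.1570, -0.5944)

θ' = -2.0944 + 0.75·2.0 = -0.5944
R = v/ω = -1.5/0.75 = -2.0000
x' = 1.5 + -2.0000·(sin -0.5944 − sin -2.0944) = 0.8880
y' = 0.5 − -2.0000·(cos -0.5944 − cos -2.0944) = 3.1570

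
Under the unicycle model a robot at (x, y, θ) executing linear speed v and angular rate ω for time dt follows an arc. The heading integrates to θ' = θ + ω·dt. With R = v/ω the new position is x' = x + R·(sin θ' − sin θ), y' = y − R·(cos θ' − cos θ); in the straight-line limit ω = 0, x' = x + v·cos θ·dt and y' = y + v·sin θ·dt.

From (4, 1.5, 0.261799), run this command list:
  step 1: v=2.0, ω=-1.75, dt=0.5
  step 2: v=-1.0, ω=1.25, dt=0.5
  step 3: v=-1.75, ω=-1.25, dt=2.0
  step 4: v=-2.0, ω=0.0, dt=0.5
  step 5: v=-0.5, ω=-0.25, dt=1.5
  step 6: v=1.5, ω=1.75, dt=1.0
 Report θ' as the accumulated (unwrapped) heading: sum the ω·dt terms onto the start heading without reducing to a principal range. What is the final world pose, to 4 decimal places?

(4.5429, 3.7280, -1.1132)

step 1: θ'=-0.6132 (R=-1.1429) → pose (4.9535, 1.3307, -0.6132)
step 2: θ'=0.0118 (R=-0.8000) → pose (4.4837, 1.4764, 0.0118)
step 3: θ'=-2.4882 (R=1.4000) → pose (3.6161, 3.9880, -2.4882)
step 4: θ'=-2.4882 (straight) → pose (4.4101, 4.5958, -2.4882)
step 5: θ'=-2.8632 (R=2.0000) → pose (5.0763, 4.9308, -2.8632)
step 6: θ'=-1.1132 (R=0.8571) → pose (4.5429, 3.7280, -1.1132)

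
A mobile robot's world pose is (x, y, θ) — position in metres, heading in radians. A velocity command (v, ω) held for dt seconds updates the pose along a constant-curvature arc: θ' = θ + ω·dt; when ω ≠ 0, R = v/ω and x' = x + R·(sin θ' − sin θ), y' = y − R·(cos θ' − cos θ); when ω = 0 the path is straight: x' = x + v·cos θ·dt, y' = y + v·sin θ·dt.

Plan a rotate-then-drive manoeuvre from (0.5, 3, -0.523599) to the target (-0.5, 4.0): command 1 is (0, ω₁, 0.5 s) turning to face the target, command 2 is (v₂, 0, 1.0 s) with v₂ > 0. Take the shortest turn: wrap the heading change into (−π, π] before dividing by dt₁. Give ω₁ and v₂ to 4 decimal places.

heading to target = atan2(4−3, -0.5−0.5) = 2.3562
Δθ = wrap(2.3562 − -0.5236) = 2.8798; ω₁ = Δθ/dt₁ = 5.7596
distance = √((-0.5−0.5)² + (4−3)²) = 1.4142; v₂ = distance/dt₂ = 1.4142

ω₁ = 5.7596, v₂ = 1.4142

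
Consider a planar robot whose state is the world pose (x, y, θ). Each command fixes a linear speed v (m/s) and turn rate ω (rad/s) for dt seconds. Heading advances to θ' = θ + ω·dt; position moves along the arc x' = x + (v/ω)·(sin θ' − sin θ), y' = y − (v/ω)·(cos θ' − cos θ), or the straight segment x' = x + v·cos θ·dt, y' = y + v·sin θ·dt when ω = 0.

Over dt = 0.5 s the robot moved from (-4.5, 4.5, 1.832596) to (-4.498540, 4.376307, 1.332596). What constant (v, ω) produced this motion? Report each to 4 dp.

v = -0.2500, ω = -1.0000

Δθ = 1.332596 − 1.832596 = -0.500000
ω = Δθ/dt = -0.500000/0.5 = -1.0000
R = −Δy/(cos θ' − cos θ) = 0.2500
v = R·ω = 0.2500·-1.0000 = -0.2500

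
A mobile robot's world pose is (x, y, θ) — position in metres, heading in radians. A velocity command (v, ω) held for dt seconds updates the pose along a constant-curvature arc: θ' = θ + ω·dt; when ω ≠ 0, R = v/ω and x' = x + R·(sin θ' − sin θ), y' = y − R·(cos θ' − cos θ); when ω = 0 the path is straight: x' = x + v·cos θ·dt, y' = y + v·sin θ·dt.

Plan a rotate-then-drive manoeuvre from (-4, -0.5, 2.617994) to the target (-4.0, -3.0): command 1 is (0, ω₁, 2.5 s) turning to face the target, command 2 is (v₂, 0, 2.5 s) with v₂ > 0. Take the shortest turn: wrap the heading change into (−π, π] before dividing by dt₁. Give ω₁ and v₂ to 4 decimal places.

heading to target = atan2(-3−-0.5, -4−-4) = -1.5708
Δθ = wrap(-1.5708 − 2.6180) = 2.0944; ω₁ = Δθ/dt₁ = 0.8378
distance = √((-4−-4)² + (-3−-0.5)²) = 2.5000; v₂ = distance/dt₂ = 1.0000

ω₁ = 0.8378, v₂ = 1.0000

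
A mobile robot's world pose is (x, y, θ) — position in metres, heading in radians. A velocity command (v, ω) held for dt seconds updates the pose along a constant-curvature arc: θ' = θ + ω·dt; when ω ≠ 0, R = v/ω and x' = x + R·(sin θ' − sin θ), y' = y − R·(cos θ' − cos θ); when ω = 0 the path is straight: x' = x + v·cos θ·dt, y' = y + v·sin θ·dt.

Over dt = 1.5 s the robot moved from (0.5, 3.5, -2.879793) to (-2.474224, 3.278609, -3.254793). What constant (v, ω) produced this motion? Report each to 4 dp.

Δθ = -3.254793 − -2.879793 = -0.375000
ω = Δθ/dt = -0.375000/1.5 = -0.2500
R = Δx/(sin θ' − sin θ) = -8.0000
v = R·ω = -8.0000·-0.2500 = 2.0000

v = 2.0000, ω = -0.2500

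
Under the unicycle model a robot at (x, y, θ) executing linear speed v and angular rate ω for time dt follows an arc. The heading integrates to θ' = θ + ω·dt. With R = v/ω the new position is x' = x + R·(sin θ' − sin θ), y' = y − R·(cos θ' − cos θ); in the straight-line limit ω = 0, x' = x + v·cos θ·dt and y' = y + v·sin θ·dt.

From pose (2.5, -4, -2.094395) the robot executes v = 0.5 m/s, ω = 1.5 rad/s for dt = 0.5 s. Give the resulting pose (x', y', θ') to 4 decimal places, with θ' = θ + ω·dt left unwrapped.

(2.4638, -4.2415, -1.3444)

θ' = -2.0944 + 1.5·0.5 = -1.3444
R = v/ω = 0.5/1.5 = 0.3333
x' = 2.5 + 0.3333·(sin -1.3444 − sin -2.0944) = 2.4638
y' = -4 − 0.3333·(cos -1.3444 − cos -2.0944) = -4.2415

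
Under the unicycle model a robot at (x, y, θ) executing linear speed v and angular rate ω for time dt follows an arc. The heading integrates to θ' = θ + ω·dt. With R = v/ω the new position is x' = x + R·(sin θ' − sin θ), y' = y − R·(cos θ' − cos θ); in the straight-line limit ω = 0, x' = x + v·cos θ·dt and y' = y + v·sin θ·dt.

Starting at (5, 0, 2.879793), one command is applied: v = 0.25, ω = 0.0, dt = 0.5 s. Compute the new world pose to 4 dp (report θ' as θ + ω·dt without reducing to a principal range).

θ' = 2.8798 + 0.0·0.5 = 2.8798
ω = 0 → straight: x' = 5 + 0.25·cos(2.8798)·0.5 = 4.8793
y' = 0 + 0.25·sin(2.8798)·0.5 = 0.0324

(4.8793, 0.0324, 2.8798)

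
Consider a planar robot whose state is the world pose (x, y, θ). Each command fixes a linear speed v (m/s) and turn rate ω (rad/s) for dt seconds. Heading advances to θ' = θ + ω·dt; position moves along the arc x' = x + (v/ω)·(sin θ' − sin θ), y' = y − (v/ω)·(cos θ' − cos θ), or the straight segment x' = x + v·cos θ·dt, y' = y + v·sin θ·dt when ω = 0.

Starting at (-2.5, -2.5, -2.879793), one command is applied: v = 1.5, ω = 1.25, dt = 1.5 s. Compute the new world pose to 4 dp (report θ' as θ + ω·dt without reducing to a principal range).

θ' = -2.8798 + 1.25·1.5 = -1.0048
R = v/ω = 1.5/1.25 = 1.2000
x' = -2.5 + 1.2000·(sin -1.0048 − sin -2.8798) = -3.2023
y' = -2.5 − 1.2000·(cos -1.0048 − cos -2.8798) = -4.3026

(-3.2023, -4.3026, -1.0048)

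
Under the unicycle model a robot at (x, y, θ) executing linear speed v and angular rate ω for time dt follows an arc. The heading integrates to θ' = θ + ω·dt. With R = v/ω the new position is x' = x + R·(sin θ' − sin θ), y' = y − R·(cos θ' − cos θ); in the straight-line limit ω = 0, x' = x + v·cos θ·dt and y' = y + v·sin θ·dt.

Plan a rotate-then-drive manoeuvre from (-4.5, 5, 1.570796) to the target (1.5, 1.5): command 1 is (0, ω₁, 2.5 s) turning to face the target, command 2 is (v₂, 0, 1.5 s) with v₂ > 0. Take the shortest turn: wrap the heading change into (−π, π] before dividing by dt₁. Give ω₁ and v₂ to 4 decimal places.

ω₁ = -0.8395, v₂ = 4.6308

heading to target = atan2(1.5−5, 1.5−-4.5) = -0.5281
Δθ = wrap(-0.5281 − 1.5708) = -2.0989; ω₁ = Δθ/dt₁ = -0.8395
distance = √((1.5−-4.5)² + (1.5−5)²) = 6.9462; v₂ = distance/dt₂ = 4.6308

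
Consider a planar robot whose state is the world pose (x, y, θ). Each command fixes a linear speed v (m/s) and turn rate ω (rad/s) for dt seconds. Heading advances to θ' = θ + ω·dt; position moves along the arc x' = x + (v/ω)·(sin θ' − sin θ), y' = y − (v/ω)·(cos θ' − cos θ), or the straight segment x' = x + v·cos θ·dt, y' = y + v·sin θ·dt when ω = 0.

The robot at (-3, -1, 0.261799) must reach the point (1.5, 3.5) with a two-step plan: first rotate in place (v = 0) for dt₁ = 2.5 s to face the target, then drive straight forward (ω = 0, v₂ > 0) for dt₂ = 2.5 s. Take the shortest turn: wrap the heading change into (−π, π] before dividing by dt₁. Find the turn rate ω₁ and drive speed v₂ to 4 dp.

ω₁ = 0.2094, v₂ = 2.5456

heading to target = atan2(3.5−-1, 1.5−-3) = 0.7854
Δθ = wrap(0.7854 − 0.2618) = 0.5236; ω₁ = Δθ/dt₁ = 0.2094
distance = √((1.5−-3)² + (3.5−-1)²) = 6.3640; v₂ = distance/dt₂ = 2.5456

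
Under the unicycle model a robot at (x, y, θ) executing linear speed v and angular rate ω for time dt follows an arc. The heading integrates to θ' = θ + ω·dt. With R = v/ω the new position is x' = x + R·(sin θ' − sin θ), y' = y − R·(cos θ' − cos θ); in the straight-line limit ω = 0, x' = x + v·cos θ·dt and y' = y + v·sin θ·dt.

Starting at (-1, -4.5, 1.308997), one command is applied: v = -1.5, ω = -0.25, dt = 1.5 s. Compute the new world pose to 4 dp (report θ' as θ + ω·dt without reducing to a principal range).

(-1.9715, -6.5148, 0.9340)

θ' = 1.3090 + -0.25·1.5 = 0.9340
R = v/ω = -1.5/-0.25 = 6.0000
x' = -1 + 6.0000·(sin 0.9340 − sin 1.3090) = -1.9715
y' = -4.5 − 6.0000·(cos 0.9340 − cos 1.3090) = -6.5148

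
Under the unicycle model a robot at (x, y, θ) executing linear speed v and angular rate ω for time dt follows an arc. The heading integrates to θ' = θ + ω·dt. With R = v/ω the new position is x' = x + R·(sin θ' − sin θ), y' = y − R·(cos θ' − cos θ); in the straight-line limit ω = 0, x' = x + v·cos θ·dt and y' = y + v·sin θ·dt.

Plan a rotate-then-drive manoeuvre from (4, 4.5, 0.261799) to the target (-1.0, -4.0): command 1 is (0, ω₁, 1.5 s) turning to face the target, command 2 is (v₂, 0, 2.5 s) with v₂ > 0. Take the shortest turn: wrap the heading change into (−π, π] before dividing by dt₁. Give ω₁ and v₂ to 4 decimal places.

heading to target = atan2(-4−4.5, -1−4) = -2.1025
Δθ = wrap(-2.1025 − 0.2618) = -2.3643; ω₁ = Δθ/dt₁ = -1.5762
distance = √((-1−4)² + (-4−4.5)²) = 9.8615; v₂ = distance/dt₂ = 3.9446

ω₁ = -1.5762, v₂ = 3.9446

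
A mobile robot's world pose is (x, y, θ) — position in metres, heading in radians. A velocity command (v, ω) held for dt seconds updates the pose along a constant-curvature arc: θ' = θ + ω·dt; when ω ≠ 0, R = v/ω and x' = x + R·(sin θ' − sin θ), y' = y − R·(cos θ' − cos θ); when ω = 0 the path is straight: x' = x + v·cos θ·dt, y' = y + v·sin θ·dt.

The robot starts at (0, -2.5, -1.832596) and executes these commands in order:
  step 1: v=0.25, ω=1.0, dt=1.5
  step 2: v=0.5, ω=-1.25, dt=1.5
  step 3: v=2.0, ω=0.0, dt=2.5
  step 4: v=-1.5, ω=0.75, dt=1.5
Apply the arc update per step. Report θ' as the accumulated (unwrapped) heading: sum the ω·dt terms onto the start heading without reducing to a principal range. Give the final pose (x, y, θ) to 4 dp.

step 1: θ'=-0.3326 (R=0.2500) → pose (0.1599, -2.8010, -0.3326)
step 2: θ'=-2.2076 (R=-0.4000) → pose (0.3509, -3.4169, -2.2076)
step 3: θ'=-2.2076 (straight) → pose (-2.6223, -7.4369, -2.2076)
step 4: θ'=-1.0826 (R=-2.0000) → pose (-2.4639, -5.3096, -1.0826)

(-2.4639, -5.3096, -1.0826)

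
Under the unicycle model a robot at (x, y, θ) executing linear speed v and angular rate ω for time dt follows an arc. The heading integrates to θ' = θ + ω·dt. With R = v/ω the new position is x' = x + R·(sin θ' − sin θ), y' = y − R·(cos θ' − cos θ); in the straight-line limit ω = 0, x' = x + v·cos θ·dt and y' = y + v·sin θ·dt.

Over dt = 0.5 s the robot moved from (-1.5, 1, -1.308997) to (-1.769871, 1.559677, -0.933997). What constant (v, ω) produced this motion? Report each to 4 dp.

Δθ = -0.933997 − -1.308997 = 0.375000
ω = Δθ/dt = 0.375000/0.5 = 0.7500
R = −Δy/(cos θ' − cos θ) = -1.6667
v = R·ω = -1.6667·0.7500 = -1.2500

v = -1.2500, ω = 0.7500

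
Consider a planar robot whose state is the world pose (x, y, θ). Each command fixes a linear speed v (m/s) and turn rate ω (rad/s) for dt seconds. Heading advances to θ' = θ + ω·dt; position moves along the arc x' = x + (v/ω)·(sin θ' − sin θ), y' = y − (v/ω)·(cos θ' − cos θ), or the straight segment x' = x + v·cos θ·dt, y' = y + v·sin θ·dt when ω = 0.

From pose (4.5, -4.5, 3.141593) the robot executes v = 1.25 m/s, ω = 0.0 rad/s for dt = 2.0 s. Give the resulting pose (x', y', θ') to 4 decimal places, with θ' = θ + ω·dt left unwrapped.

(2.0000, -4.5000, 3.1416)

θ' = 3.1416 + 0.0·2.0 = 3.1416
ω = 0 → straight: x' = 4.5 + 1.25·cos(3.1416)·2.0 = 2.0000
y' = -4.5 + 1.25·sin(3.1416)·2.0 = -4.5000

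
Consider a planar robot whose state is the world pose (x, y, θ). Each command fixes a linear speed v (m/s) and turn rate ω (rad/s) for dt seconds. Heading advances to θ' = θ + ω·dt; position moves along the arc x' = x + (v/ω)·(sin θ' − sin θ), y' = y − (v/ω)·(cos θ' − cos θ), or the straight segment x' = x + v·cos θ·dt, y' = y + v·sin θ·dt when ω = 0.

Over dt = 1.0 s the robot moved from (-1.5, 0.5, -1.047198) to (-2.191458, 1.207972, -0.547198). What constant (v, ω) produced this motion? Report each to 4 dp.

Δθ = -0.547198 − -1.047198 = 0.500000
ω = Δθ/dt = 0.500000/1.0 = 0.5000
R = −Δy/(cos θ' − cos θ) = -2.0000
v = R·ω = -2.0000·0.5000 = -1.0000

v = -1.0000, ω = 0.5000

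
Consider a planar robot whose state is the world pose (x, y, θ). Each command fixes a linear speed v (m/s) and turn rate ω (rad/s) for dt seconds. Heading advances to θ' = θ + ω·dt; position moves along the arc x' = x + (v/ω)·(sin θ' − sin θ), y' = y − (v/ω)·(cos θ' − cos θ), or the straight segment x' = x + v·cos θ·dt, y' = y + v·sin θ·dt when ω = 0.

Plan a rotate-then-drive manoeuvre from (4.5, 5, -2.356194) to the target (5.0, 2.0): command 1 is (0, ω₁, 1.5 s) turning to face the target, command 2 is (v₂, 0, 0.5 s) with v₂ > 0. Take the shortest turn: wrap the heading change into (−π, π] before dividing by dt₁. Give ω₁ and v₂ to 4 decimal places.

heading to target = atan2(2−5, 5−4.5) = -1.4056
Δθ = wrap(-1.4056 − -2.3562) = 0.9505; ω₁ = Δθ/dt₁ = 0.6337
distance = √((5−4.5)² + (2−5)²) = 3.0414; v₂ = distance/dt₂ = 6.0828

ω₁ = 0.6337, v₂ = 6.0828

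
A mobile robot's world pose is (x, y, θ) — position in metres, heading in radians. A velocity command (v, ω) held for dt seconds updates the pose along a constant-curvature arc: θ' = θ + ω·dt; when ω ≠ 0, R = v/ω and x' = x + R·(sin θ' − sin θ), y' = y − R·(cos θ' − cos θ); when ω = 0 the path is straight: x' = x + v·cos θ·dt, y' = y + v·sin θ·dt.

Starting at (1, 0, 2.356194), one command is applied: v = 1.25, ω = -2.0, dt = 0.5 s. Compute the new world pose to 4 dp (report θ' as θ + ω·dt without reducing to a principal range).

(0.8313, 0.5750, 1.3562)

θ' = 2.3562 + -2.0·0.5 = 1.3562
R = v/ω = 1.25/-2.0 = -0.6250
x' = 1 + -0.6250·(sin 1.3562 − sin 2.3562) = 0.8313
y' = 0 − -0.6250·(cos 1.3562 − cos 2.3562) = 0.5750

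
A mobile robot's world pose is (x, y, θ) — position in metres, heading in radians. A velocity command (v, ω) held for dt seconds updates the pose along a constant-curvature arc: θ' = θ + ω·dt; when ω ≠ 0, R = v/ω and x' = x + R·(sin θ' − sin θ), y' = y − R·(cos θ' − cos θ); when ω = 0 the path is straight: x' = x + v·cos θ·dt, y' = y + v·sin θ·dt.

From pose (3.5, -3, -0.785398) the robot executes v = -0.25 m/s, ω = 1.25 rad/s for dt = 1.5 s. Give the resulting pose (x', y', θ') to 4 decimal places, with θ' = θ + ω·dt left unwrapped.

(3.1813, -3.0489, 1.0896)

θ' = -0.7854 + 1.25·1.5 = 1.0896
R = v/ω = -0.25/1.25 = -0.2000
x' = 3.5 + -0.2000·(sin 1.0896 − sin -0.7854) = 3.1813
y' = -3 − -0.2000·(cos 1.0896 − cos -0.7854) = -3.0489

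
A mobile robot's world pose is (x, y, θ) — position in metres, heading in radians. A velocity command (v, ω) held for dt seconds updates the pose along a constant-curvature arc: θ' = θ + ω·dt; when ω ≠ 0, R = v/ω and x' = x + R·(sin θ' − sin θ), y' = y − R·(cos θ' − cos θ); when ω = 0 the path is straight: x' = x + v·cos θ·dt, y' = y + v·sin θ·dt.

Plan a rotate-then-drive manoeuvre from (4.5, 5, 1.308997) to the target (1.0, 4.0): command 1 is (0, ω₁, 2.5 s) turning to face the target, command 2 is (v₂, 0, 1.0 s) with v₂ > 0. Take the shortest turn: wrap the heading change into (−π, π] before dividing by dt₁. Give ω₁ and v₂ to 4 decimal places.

heading to target = atan2(4−5, 1−4.5) = -2.8633
Δθ = wrap(-2.8633 − 1.3090) = 2.1109; ω₁ = Δθ/dt₁ = 0.8444
distance = √((1−4.5)² + (4−5)²) = 3.6401; v₂ = distance/dt₂ = 3.6401

ω₁ = 0.8444, v₂ = 3.6401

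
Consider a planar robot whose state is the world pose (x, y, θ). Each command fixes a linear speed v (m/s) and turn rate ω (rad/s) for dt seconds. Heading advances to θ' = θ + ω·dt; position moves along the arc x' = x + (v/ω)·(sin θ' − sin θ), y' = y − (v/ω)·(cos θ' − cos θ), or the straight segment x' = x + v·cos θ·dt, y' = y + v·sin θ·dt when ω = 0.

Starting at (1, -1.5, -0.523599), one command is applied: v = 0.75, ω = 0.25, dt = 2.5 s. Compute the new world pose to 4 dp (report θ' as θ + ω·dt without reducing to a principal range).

(2.8037, -1.8865, 0.1014)

θ' = -0.5236 + 0.25·2.5 = 0.1014
R = v/ω = 0.75/0.25 = 3.0000
x' = 1 + 3.0000·(sin 0.1014 − sin -0.5236) = 2.8037
y' = -1.5 − 3.0000·(cos 0.1014 − cos -0.5236) = -1.8865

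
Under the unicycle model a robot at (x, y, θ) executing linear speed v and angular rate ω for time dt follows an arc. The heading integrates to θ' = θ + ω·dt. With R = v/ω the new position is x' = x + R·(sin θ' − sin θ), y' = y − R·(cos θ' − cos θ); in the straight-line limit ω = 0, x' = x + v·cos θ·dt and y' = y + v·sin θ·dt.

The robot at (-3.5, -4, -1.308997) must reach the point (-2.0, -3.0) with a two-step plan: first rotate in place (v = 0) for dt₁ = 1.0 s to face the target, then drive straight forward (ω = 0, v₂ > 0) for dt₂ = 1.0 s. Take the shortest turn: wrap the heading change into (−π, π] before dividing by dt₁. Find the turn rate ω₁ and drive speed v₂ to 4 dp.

ω₁ = 1.8970, v₂ = 1.8028

heading to target = atan2(-3−-4, -2−-3.5) = 0.5880
Δθ = wrap(0.5880 − -1.3090) = 1.8970; ω₁ = Δθ/dt₁ = 1.8970
distance = √((-2−-3.5)² + (-3−-4)²) = 1.8028; v₂ = distance/dt₂ = 1.8028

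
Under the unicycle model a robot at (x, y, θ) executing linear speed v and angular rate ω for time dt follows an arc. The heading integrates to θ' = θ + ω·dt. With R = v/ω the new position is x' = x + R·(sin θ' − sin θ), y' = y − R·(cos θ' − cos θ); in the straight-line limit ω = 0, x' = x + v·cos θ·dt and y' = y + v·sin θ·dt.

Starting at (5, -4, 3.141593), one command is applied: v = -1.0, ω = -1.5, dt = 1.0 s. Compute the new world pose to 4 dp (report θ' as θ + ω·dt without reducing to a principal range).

θ' = 3.1416 + -1.5·1.0 = 1.6416
R = v/ω = -1.0/-1.5 = 0.6667
x' = 5 + 0.6667·(sin 1.6416 − sin 3.1416) = 5.6650
y' = -4 − 0.6667·(cos 1.6416 − cos 3.1416) = -4.6195

(5.6650, -4.6195, 1.6416)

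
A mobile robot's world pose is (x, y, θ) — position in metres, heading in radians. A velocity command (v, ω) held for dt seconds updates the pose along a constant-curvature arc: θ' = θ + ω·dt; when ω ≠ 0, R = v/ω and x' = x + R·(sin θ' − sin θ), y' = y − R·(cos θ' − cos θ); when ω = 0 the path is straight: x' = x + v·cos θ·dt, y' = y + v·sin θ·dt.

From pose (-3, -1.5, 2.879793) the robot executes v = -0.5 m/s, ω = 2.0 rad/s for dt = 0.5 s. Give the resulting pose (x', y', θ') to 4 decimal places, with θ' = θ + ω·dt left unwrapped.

θ' = 2.8798 + 2.0·0.5 = 3.8798
R = v/ω = -0.5/2.0 = -0.2500
x' = -3 + -0.2500·(sin 3.8798 − sin 2.8798) = -2.7671
y' = -1.5 − -0.2500·(cos 3.8798 − cos 2.8798) = -1.4434

(-2.7671, -1.4434, 3.8798)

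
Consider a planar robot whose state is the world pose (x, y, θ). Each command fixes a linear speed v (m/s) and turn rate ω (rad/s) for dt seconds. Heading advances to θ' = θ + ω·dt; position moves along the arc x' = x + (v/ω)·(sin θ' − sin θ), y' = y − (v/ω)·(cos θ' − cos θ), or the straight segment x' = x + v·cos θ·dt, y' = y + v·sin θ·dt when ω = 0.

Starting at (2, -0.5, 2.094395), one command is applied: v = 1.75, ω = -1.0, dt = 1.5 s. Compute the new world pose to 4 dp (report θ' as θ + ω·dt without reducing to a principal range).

(2.5355, 1.8249, 0.5944)

θ' = 2.0944 + -1.0·1.5 = 0.5944
R = v/ω = 1.75/-1.0 = -1.7500
x' = 2 + -1.7500·(sin 0.5944 − sin 2.0944) = 2.5355
y' = -0.5 − -1.7500·(cos 0.5944 − cos 2.0944) = 1.8249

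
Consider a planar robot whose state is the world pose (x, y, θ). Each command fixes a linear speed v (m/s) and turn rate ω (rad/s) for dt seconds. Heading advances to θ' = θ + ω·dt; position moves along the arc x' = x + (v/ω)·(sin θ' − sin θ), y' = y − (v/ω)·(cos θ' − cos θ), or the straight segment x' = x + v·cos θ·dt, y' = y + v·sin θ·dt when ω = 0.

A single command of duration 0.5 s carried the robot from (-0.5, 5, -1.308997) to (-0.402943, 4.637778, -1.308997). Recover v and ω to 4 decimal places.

v = 0.7500, ω = 0.0000

Δθ = -1.308997 − -1.308997 = 0.000000
ω = Δθ/dt = 0.000000/0.5 = 0.0000
ω = 0 → v = (Δx·cos θ + Δy·sin θ)/dt = 0.7500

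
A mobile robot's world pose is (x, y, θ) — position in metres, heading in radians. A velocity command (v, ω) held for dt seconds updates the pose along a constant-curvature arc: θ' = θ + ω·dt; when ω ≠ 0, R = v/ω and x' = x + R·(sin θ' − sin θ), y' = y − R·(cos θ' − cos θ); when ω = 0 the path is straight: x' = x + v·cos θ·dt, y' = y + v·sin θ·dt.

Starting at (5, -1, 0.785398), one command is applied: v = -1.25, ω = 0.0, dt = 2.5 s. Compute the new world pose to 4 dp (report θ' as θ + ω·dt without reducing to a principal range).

(2.7903, -3.2097, 0.7854)

θ' = 0.7854 + 0.0·2.5 = 0.7854
ω = 0 → straight: x' = 5 + -1.25·cos(0.7854)·2.5 = 2.7903
y' = -1 + -1.25·sin(0.7854)·2.5 = -3.2097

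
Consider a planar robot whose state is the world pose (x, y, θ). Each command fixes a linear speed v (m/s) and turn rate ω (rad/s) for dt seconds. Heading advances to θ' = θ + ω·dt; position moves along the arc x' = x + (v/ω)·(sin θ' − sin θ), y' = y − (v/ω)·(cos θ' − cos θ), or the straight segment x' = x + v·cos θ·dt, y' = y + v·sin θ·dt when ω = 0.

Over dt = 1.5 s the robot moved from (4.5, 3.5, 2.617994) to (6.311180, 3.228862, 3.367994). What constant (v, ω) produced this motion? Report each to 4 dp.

v = -1.2500, ω = 0.5000

Δθ = 3.367994 − 2.617994 = 0.750000
ω = Δθ/dt = 0.750000/1.5 = 0.5000
R = Δx/(sin θ' − sin θ) = -2.5000
v = R·ω = -2.5000·0.5000 = -1.2500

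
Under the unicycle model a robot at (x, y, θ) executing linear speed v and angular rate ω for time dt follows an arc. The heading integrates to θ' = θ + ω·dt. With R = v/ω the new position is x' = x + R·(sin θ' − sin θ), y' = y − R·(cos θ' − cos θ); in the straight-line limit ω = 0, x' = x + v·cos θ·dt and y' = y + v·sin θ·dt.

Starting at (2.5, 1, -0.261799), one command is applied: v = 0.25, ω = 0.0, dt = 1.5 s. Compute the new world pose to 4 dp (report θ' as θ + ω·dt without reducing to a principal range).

(2.8622, 0.9029, -0.2618)

θ' = -0.2618 + 0.0·1.5 = -0.2618
ω = 0 → straight: x' = 2.5 + 0.25·cos(-0.2618)·1.5 = 2.8622
y' = 1 + 0.25·sin(-0.2618)·1.5 = 0.9029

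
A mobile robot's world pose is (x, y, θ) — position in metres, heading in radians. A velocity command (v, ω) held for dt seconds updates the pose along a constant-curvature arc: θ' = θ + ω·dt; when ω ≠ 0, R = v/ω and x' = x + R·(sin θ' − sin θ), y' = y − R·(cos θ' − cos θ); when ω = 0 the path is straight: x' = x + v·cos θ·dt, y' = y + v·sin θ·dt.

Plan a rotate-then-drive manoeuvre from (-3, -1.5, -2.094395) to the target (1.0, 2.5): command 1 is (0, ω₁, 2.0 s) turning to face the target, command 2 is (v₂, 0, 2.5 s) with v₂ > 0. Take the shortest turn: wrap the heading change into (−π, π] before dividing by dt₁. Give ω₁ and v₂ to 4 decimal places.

ω₁ = 1.4399, v₂ = 2.2627

heading to target = atan2(2.5−-1.5, 1−-3) = 0.7854
Δθ = wrap(0.7854 − -2.0944) = 2.8798; ω₁ = Δθ/dt₁ = 1.4399
distance = √((1−-3)² + (2.5−-1.5)²) = 5.6569; v₂ = distance/dt₂ = 2.2627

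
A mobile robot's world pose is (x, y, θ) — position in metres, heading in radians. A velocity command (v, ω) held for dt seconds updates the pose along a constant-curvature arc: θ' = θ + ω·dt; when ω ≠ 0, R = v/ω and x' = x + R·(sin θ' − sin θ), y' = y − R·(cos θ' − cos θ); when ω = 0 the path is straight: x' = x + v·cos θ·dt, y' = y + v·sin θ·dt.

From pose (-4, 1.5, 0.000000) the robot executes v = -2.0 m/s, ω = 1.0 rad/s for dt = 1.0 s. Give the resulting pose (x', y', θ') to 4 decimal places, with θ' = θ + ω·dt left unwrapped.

(-5.6829, 0.5806, 1.0000)

θ' = 0.0000 + 1.0·1.0 = 1.0000
R = v/ω = -2.0/1.0 = -2.0000
x' = -4 + -2.0000·(sin 1.0000 − sin 0.0000) = -5.6829
y' = 1.5 − -2.0000·(cos 1.0000 − cos 0.0000) = 0.5806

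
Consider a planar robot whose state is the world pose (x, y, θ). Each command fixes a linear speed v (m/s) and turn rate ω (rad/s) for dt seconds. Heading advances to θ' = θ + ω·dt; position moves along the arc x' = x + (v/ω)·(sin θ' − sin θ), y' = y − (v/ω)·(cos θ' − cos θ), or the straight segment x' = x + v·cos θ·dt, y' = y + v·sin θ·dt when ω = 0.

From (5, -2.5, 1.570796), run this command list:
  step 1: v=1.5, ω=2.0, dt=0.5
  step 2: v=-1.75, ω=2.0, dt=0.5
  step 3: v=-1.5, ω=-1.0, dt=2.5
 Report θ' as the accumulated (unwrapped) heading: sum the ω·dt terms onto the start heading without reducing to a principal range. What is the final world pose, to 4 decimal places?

step 1: θ'=2.5708 (R=0.7500) → pose (4.6552, -1.8689, 2.5708)
step 2: θ'=3.5708 (R=-0.8750) → pose (5.4921, -1.9282, 3.5708)
step 3: θ'=1.0708 (R=1.5000) → pose (7.4327, -4.0113, 1.0708)

(7.4327, -4.0113, 1.0708)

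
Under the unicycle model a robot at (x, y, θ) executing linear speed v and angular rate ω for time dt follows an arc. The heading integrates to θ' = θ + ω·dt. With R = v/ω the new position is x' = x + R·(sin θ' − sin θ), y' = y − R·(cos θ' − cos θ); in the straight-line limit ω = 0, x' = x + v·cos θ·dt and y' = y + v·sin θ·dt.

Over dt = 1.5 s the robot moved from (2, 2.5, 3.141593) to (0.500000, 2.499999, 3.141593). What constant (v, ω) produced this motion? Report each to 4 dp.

v = 1.0000, ω = 0.0000

Δθ = 3.141593 − 3.141593 = 0.000000
ω = Δθ/dt = 0.000000/1.5 = 0.0000
ω = 0 → v = (Δx·cos θ + Δy·sin θ)/dt = 1.0000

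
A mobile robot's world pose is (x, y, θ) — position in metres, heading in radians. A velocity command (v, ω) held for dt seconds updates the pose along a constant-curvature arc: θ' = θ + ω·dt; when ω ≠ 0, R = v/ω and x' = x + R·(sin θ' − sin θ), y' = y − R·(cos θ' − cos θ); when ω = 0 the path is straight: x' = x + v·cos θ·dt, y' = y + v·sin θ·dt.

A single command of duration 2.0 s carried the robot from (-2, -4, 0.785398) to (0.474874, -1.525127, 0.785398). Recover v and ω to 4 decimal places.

v = 1.7500, ω = 0.0000

Δθ = 0.785398 − 0.785398 = 0.000000
ω = Δθ/dt = 0.000000/2.0 = 0.0000
ω = 0 → v = (Δx·cos θ + Δy·sin θ)/dt = 1.7500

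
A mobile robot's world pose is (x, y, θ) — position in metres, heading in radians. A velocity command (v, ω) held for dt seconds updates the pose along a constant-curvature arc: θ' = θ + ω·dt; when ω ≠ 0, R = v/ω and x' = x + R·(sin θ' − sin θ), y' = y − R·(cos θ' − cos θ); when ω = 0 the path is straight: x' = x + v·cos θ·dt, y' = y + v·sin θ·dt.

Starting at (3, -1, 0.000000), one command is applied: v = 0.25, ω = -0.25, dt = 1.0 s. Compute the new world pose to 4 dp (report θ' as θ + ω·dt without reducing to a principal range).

θ' = 0.0000 + -0.25·1.0 = -0.2500
R = v/ω = 0.25/-0.25 = -1.0000
x' = 3 + -1.0000·(sin -0.2500 − sin 0.0000) = 3.2474
y' = -1 − -1.0000·(cos -0.2500 − cos 0.0000) = -1.0311

(3.2474, -1.0311, -0.2500)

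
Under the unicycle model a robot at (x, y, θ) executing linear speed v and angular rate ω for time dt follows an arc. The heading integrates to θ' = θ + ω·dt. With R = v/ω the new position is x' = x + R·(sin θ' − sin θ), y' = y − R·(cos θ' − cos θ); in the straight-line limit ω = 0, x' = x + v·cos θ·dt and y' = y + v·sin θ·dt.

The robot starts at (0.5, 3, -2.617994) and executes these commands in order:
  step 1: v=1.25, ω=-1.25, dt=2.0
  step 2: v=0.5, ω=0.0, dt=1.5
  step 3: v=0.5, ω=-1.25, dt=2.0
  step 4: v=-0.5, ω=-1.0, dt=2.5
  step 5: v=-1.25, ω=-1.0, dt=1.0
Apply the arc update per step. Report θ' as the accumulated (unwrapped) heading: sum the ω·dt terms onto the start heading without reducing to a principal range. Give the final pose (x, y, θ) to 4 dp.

(1.3811, 4.2728, -11.1180)

step 1: θ'=-5.1180 (R=-1.0000) → pose (-0.9189, 4.2606, -5.1180)
step 2: θ'=-5.1180 (straight) → pose (-0.6229, 4.9497, -5.1180)
step 3: θ'=-7.6180 (R=-0.4000) → pose (0.1335, 4.8854, -7.6180)
step 4: θ'=-10.1180 (R=0.5000) → pose (0.9392, 5.3869, -10.1180)
step 5: θ'=-11.1180 (R=1.2500) → pose (1.3811, 4.2728, -11.1180)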